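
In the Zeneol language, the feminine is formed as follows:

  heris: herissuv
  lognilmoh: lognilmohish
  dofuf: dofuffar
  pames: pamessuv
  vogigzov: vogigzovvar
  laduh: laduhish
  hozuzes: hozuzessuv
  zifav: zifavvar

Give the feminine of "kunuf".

vogigzov and lognilmoh both have last vowel 'o' yet inflect differently (vogigzovvar, lognilmohish), so the last vowel is not what conditions the rule; the final letter is.
"kunuf" ends in -f. The one such stem in the data (dofuf → dofuffar) doubles the final consonant and adds -ar (as do vogigzov, zifav), so the same rule applies.
The other patterns: stems ending in -s double the final consonant and add -uv; stems ending in -h add -ish.
So kunuf → kunuffar.

kunuffar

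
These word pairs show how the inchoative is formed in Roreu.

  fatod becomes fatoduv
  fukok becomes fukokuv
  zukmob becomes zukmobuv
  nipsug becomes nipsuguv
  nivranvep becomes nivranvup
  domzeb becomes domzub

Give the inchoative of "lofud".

lofuduv

zukmob and domzeb both end in -b yet inflect differently (zukmobuv, domzub), so the final letter is not what conditions the rule; the last vowel is.
"lofud" has last vowel 'u'. The one such stem in the data (nipsug → nipsuguv) adds -uv, so the same rule applies.
So lofud → lofuduv.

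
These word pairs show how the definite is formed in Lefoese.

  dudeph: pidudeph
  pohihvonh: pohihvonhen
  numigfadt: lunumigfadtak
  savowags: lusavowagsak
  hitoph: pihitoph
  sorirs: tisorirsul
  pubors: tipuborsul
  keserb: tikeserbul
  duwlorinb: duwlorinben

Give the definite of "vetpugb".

luvetpugbak

pohihvonh and dudeph both end in -h yet inflect differently (pohihvonhen, pidudeph), so the final letter is not what conditions the rule; the second-to-last letter is.
"vetpugb" has second-to-last letter 'g'. The one such stem in the data (savowags → lusavowagsak) adds lu- … -ak around the stem, so the same rule applies.
The other patterns: stems whose second-to-last letter is 'n' add -en; stems whose second-to-last letter is 'p' add the prefix pi-; stems whose second-to-last letter is 'r' add ti- … -ul around the stem.
So vetpugb → luvetpugbak.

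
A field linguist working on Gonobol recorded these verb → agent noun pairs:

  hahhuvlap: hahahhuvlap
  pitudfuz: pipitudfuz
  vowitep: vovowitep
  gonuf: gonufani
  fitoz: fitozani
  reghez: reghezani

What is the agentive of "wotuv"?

pitudfuz and fitoz both end in -z yet inflect differently (pipitudfuz, fitozani), so the final letter is not what conditions the rule; the number of vowels is.
"wotuv" has 2 vowels. The stems with 2 vowels (gonuf → gonufani, fitoz → fitozani, reghez → reghezani) add -ani.
The other pattern: stems with 3 vowels repeat the first consonant+vowel as a prefix.
So wotuv → wotuvani.

wotuvani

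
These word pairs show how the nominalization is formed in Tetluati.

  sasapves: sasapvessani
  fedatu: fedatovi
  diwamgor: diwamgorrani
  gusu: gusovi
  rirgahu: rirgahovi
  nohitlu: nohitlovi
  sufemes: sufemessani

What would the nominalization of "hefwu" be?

rirgahu and sufemes both have 3 vowels yet inflect differently (rirgahovi, sufemessani), so the number of vowels is not what conditions the rule; the final letter is.
"hefwu" ends in -u. The stems ending in -u (gusu → gusovi, rirgahu → rirgahovi, fedatu → fedatovi) drop the final letter and add -ovi.
So hefwu → hefwovi.

hefwovi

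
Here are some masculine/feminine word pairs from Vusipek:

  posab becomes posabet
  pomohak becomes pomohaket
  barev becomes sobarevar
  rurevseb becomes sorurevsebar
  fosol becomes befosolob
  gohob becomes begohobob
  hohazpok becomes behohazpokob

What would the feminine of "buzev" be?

sobuzevar

posab and rurevseb both end in -b yet inflect differently (posabet, sorurevsebar), so the final letter is not what conditions the rule; the last vowel is.
"buzev" has last vowel 'e'. The stems whose last vowel is 'e' (barev → sobarevar, rurevseb → sorurevsebar) add so- … -ar around the stem.
So buzev → sobuzevar.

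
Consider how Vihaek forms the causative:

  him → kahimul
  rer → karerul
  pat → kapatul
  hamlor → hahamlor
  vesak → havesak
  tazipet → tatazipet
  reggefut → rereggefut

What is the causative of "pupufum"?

pupupufum

rer and hamlor both end in -r yet inflect differently (karerul, hahamlor), so the final letter is not what conditions the rule; the number of vowels is.
"pupufum" has 3 vowels. The stems with 3 vowels (tazipet → tatazipet, reggefut → rereggefut) repeat the first consonant+vowel as a prefix.
The other patterns: stems with 1 vowel add ka- … -ul around the stem; stems with 2 vowels add the prefix ha-.
So pupufum → pupupufum.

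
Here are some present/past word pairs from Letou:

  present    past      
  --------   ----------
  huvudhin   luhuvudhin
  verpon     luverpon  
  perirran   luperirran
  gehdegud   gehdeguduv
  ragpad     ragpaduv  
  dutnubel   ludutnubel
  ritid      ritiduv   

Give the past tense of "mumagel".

lumumagel

ritid and huvudhin both have last vowel 'i' yet inflect differently (ritiduv, luhuvudhin), so the last vowel is not what conditions the rule; the final letter is.
"mumagel" ends in -l. The one such stem in the data (dutnubel → ludutnubel) adds the prefix lu-, so the same rule applies.
So mumagel → lumumagel.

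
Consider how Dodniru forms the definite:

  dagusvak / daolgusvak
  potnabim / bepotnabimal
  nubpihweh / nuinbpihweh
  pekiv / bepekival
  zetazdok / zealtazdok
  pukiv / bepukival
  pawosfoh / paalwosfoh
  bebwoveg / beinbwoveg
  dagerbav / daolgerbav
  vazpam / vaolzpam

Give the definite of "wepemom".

wealpemom

"wepemom" has last vowel 'o'. The stems whose last vowel is 'o' (zetazdok → zealtazdok, pawosfoh → paalwosfoh) insert -al- after the first vowel.
The other patterns: stems whose last vowel is 'e' insert -in- after the first vowel; stems whose last vowel is 'a' insert -ol- after the first vowel; stems whose last vowel is 'i' add be- … -al around the stem.
So wepemom → wealpemom.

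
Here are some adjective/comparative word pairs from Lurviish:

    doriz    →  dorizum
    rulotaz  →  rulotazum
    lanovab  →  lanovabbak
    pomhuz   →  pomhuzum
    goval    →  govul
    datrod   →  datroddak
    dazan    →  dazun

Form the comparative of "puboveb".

"puboveb" ends in -b. The one such stem in the data (lanovab → lanovabbak) doubles the final consonant and adds -ak (as does datrod), so the same rule applies.
So puboveb → pubovebbak.

pubovebbak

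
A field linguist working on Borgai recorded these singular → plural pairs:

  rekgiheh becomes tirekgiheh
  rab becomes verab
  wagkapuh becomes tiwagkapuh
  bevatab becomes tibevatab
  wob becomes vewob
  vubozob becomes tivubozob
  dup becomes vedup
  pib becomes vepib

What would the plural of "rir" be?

verir

bevatab and rab both end in -b yet inflect differently (tibevatab, verab), so the final letter is not what conditions the rule; the number of vowels is.
"rir" has 1 vowel. The stems with 1 vowel (rab → verab, pib → vepib, dup → vedup) add the prefix ve-.
So rir → verir.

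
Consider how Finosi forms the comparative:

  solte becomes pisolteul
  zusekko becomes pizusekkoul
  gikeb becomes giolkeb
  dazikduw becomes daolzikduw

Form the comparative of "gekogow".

"gekogow" ends in a consonant. The stems ending in a consonant (gikeb → giolkeb, dazikduw → daolzikduw) insert -ol- after the first vowel.
The other pattern: stems ending in a vowel add pi- … -ul around the stem.
So gekogow → geolkogow.

geolkogow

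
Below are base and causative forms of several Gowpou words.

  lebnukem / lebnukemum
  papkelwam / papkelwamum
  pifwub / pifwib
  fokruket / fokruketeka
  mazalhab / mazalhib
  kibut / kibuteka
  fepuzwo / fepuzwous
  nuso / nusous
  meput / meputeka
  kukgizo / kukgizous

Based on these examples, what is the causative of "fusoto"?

fusotous

papkelwam and mazalhab both have last vowel 'a' yet inflect differently (papkelwamum, mazalhib), so the last vowel is not what conditions the rule; the final letter is.
"fusoto" ends in -o. The stems ending in -o (kukgizo → kukgizous, fepuzwo → fepuzwous, nuso → nusous) add -us.
So fusoto → fusotous.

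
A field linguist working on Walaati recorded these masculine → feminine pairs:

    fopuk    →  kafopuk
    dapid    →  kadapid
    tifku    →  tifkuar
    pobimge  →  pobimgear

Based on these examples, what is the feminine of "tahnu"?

tahnuar

fopuk and tifku both have last vowel 'u' yet inflect differently (kafopuk, tifkuar), so the last vowel is not what conditions the rule; whether the stem ends in a vowel or a consonant is.
"tahnu" ends in a vowel. The stems ending in a vowel (tifku → tifkuar, pobimge → pobimgear) add -ar.
So tahnu → tahnuar.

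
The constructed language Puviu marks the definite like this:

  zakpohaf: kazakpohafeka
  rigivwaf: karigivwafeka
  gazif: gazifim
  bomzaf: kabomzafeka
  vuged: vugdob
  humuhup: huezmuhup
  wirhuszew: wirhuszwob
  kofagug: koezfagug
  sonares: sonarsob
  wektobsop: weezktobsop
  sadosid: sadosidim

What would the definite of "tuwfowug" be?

tuezwfowug

vuged and sadosid both end in -d yet inflect differently (vugdob, sadosidim), so the final letter is not what conditions the rule; the last vowel is.
"tuwfowug" has last vowel 'u'. The stems whose last vowel is 'u' (humuhup → huezmuhup, kofagug → koezfagug) insert -ez- after the first vowel.
The other patterns: stems whose last vowel is 'e' delete the last vowel and add -ob; stems whose last vowel is 'i' add -im; stems whose last vowel is 'a' add ka- … -eka around the stem.
So tuwfowug → tuezwfowug.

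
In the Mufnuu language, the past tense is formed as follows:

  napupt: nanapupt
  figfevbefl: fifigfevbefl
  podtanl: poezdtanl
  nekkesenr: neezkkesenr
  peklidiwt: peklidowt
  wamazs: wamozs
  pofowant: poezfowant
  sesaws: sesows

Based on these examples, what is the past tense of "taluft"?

tataluft

"taluft" has second-to-last letter 'f'. The one such stem in the data (figfevbefl → fifigfevbefl) repeats the first consonant+vowel as a prefix (as does napupt), so the same rule applies.
The other patterns: stems whose second-to-last letter is 'n' insert -ez- after the first vowel; stems whose second-to-last letter is 'w' or 'z' change the last vowel to 'o'.
So taluft → tataluft.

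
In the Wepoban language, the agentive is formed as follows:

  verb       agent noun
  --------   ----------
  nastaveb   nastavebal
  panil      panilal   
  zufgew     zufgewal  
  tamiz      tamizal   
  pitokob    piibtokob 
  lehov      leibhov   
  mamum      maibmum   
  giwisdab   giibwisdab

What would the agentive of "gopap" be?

nastaveb and pitokob both end in -b yet inflect differently (nastavebal, piibtokob), so the final letter is not what conditions the rule; the last vowel is.
"gopap" has last vowel 'a'. The one such stem in the data (giwisdab → giibwisdab) inserts -ib- after the first vowel (as do pitokob, lehov), so the same rule applies.
The other pattern: stems whose last vowel is 'e' or 'i' add -al.
So gopap → goibpap.

goibpap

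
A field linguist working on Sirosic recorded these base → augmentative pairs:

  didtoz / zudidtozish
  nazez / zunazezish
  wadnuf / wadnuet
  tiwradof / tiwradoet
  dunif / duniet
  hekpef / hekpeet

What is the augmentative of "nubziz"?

zunubzizish

tiwradof and didtoz both have last vowel 'o' yet inflect differently (tiwradoet, zudidtozish), so the last vowel is not what conditions the rule; the final letter is.
"nubziz" ends in -z. The stems ending in -z (didtoz → zudidtozish, nazez → zunazezish) add zu- … -ish around the stem.
The other pattern: stems ending in -f drop the final letter and add -et.
So nubziz → zunubzizish.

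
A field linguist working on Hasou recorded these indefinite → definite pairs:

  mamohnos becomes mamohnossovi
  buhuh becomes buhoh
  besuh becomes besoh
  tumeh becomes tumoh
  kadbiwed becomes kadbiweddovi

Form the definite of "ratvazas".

ratvazassovi

"ratvazas" ends in -s. The one such stem in the data (mamohnos → mamohnossovi) doubles the final consonant and adds -ovi (as does kadbiwed), so the same rule applies.
The other pattern: stems ending in -h change the last vowel to 'o'.
So ratvazas → ratvazassovi.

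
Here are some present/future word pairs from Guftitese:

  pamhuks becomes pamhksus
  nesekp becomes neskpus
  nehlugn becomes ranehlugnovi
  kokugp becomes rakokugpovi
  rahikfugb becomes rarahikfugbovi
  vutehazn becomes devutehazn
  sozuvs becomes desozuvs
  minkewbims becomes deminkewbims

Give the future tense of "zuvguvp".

nesekp and kokugp both end in -p yet inflect differently (neskpus, rakokugpovi), so the final letter is not what conditions the rule; the second-to-last letter is.
"zuvguvp" has second-to-last letter 'v'. The one such stem in the data (sozuvs → desozuvs) adds the prefix de-, so the same rule applies.
So zuvguvp → dezuvguvp.

dezuvguvp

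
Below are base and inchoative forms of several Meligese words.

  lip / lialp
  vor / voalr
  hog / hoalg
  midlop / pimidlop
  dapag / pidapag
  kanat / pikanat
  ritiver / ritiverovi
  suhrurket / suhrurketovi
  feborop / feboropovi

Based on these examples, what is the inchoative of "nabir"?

pinabir

lip and midlop both end in -p yet inflect differently (lialp, pimidlop), so the final letter is not what conditions the rule; the number of vowels is.
"nabir" has 2 vowels. The stems with 2 vowels (midlop → pimidlop, dapag → pidapag, kanat → pikanat) add the prefix pi-.
The other patterns: stems with 1 vowel insert -al- after the first vowel; stems with 3 vowels add -ovi.
So nabir → pinabir.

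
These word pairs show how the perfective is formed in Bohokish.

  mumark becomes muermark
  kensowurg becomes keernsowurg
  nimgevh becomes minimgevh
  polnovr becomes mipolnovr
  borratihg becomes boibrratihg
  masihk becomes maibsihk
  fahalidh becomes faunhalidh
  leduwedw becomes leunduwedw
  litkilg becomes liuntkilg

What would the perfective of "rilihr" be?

riiblihr

kensowurg and borratihg both end in -g yet inflect differently (keernsowurg, boibrratihg), so the final letter is not what conditions the rule; the second-to-last letter is.
"rilihr" has second-to-last letter 'h'. The stems whose second-to-last letter is 'h' (borratihg → boibrratihg, masihk → maibsihk) insert -ib- after the first vowel.
The other patterns: stems whose second-to-last letter is 'r' insert -er- after the first vowel; stems whose second-to-last letter is 'v' add the prefix mi-; stems whose second-to-last letter is 'd' or 'l' insert -un- after the first vowel.
So rilihr → riiblihr.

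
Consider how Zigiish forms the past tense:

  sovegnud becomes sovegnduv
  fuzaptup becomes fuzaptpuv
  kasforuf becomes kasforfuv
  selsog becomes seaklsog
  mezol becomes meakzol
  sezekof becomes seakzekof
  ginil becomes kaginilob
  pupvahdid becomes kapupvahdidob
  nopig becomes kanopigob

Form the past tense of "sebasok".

seakbasok

kasforuf and sezekof both end in -f yet inflect differently (kasforfuv, seakzekof), so the final letter is not what conditions the rule; the last vowel is.
"sebasok" has last vowel 'o'. The stems whose last vowel is 'o' (selsog → seaklsog, mezol → meakzol, sezekof → seakzekof) insert -ak- after the first vowel.
The other patterns: stems whose last vowel is 'u' delete the last vowel and add -uv; stems whose last vowel is 'i' add ka- … -ob around the stem.
So sebasok → seakbasok.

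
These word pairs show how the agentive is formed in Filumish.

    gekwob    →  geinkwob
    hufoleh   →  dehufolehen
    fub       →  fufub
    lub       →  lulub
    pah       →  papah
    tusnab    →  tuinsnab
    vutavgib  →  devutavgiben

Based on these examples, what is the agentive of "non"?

nonon

"non" has 1 vowel. The stems with 1 vowel (pah → papah, lub → lulub, fub → fufub) repeat the first consonant+vowel as a prefix.
So non → nonon.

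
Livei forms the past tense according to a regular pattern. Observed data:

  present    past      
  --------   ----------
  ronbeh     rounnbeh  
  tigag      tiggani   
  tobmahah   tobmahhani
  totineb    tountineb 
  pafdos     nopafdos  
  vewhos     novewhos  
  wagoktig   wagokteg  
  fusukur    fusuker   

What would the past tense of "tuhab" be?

ronbeh and tobmahah both end in -h yet inflect differently (rounnbeh, tobmahhani), so the final letter is not what conditions the rule; the last vowel is.
"tuhab" has last vowel 'a'. The stems whose last vowel is 'a' (tobmahah → tobmahhani, tigag → tiggani) delete the last vowel and add -ani.
So tuhab → tuhbani.

tuhbani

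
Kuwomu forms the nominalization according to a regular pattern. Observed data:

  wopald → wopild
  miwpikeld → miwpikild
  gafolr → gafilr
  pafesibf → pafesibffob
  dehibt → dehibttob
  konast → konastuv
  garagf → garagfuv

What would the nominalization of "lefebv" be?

lefebvvob

dehibt and konast both end in -t yet inflect differently (dehibttob, konastuv), so the final letter is not what conditions the rule; the second-to-last letter is.
"lefebv" has second-to-last letter 'b'. The stems whose second-to-last letter is 'b' (pafesibf → pafesibffob, dehibt → dehibttob) double the final consonant and add -ob.
The other patterns: stems whose second-to-last letter is 'l' change the last vowel to 'i'; stems whose second-to-last letter is 'g' or 's' add -uv.
So lefebv → lefebvvob.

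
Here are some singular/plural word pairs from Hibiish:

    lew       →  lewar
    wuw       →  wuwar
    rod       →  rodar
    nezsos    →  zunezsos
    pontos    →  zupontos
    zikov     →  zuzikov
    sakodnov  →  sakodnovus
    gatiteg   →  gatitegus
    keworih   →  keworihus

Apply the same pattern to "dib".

"dib" has 1 vowel. The stems with 1 vowel (lew → lewar, wuw → wuwar, rod → rodar) add -ar.
The other patterns: stems with 2 vowels add the prefix zu-; stems with 3 vowels add -us.
So dib → dibar.

dibar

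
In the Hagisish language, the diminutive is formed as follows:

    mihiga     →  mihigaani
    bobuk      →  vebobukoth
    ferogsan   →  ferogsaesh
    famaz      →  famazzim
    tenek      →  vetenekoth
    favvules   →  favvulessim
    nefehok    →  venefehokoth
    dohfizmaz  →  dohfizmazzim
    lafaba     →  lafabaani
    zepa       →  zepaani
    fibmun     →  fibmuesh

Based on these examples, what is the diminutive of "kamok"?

vekamokoth

"kamok" ends in -k. The stems ending in -k (nefehok → venefehokoth, tenek → vetenekoth, bobuk → vebobukoth) add ve- … -oth around the stem.
So kamok → vekamokoth.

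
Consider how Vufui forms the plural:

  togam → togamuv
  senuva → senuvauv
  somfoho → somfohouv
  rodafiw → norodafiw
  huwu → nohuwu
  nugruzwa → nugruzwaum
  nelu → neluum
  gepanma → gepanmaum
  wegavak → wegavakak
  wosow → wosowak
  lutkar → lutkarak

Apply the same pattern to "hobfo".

senuva and nugruzwa both end in -a yet inflect differently (senuvauv, nugruzwaum), so the final letter is not what conditions the rule; the first letter is.
"hobfo" begins with h-. The one such stem in the data (huwu → nohuwu) adds the prefix no-, so the same rule applies.
The other patterns: stems beginning with s- or t- add -uv; stems beginning with g- or n- add -um; stems beginning with l- or w- add -ak.
So hobfo → nohobfo.

nohobfo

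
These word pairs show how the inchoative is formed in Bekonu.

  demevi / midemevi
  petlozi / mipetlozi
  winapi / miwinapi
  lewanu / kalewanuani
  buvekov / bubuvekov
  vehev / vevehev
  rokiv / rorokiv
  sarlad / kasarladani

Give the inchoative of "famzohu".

kafamzohuani

rokiv and demevi both have last vowel 'i' yet inflect differently (rorokiv, midemevi), so the last vowel is not what conditions the rule; the final letter is.
"famzohu" ends in -u. The one such stem in the data (lewanu → kalewanuani) adds ka- … -ani around the stem, so the same rule applies.
So famzohu → kafamzohuani.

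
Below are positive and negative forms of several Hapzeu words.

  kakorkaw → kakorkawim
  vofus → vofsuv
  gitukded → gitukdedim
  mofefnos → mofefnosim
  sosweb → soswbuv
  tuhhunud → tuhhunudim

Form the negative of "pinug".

pinguv

"pinug" has 2 vowels. The stems with 2 vowels (sosweb → soswbuv, vofus → vofsuv) delete the last vowel and add -uv.
So pinug → pinguv.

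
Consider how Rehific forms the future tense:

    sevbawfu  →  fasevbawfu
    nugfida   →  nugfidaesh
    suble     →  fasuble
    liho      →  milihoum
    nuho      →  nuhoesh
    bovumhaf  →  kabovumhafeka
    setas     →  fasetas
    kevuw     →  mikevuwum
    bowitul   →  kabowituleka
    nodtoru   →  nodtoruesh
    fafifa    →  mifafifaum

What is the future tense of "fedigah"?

"fedigah" begins with f-. The one such stem in the data (fafifa → mifafifaum) adds mi- … -um around the stem, so the same rule applies.
The other patterns: stems beginning with n- add -esh; stems beginning with b- add ka- … -eka around the stem; stems beginning with s- add the prefix fa-.
So fedigah → mifedigahum.

mifedigahum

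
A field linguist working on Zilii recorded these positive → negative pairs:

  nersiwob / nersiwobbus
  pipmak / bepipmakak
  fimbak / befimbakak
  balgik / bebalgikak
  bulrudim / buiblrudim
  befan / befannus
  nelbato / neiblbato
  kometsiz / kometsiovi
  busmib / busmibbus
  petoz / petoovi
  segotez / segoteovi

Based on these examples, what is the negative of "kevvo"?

"kevvo" ends in -o. The one such stem in the data (nelbato → neiblbato) inserts -ib- after the first vowel (as does bulrudim), so the same rule applies.
The other patterns: stems ending in -k add be- … -ak around the stem; stems ending in -z drop the final letter and add -ovi; stems ending in -b or -n double the final consonant and add -us.
So kevvo → keibvvo.

keibvvo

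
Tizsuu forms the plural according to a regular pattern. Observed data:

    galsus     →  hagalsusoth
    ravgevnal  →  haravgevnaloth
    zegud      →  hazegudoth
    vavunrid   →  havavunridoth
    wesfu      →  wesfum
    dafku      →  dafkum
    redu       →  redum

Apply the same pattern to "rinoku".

rinokum

galsus and wesfu both have last vowel 'u' yet inflect differently (hagalsusoth, wesfum), so the last vowel is not what conditions the rule; whether the stem ends in a vowel or a consonant is.
"rinoku" ends in a vowel. The stems ending in a vowel (wesfu → wesfum, dafku → dafkum, redu → redum) drop the final letter and add -um.
The other pattern: stems ending in a consonant add ha- … -oth around the stem.
So rinoku → rinokum.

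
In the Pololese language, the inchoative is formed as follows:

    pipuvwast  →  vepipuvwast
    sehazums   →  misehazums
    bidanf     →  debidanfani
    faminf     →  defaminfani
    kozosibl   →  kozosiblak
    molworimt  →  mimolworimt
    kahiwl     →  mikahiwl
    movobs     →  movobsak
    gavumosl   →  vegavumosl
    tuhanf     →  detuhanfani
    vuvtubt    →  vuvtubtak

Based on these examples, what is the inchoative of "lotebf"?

"lotebf" has second-to-last letter 'b'. The stems whose second-to-last letter is 'b' (vuvtubt → vuvtubtak, movobs → movobsak, kozosibl → kozosiblak) add -ak.
The other patterns: stems whose second-to-last letter is 'n' add de- … -ani around the stem; stems whose second-to-last letter is 's' add the prefix ve-; stems whose second-to-last letter is 'm' or 'w' add the prefix mi-.
So lotebf → lotebfak.

lotebfak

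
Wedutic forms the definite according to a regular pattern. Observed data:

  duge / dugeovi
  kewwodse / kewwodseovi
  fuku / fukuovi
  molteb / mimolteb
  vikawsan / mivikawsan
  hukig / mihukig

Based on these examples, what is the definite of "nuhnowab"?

minuhnowab

duge and molteb both have last vowel 'e' yet inflect differently (dugeovi, mimolteb), so the last vowel is not what conditions the rule; whether the stem ends in a vowel or a consonant is.
"nuhnowab" ends in a consonant. The stems ending in a consonant (molteb → mimolteb, vikawsan → mivikawsan, hukig → mihukig) add the prefix mi-.
So nuhnowab → minuhnowab.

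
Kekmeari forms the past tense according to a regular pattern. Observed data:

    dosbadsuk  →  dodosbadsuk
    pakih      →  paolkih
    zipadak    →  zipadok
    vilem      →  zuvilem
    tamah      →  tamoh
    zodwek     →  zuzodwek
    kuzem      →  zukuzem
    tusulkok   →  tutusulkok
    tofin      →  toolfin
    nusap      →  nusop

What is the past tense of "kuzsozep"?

"kuzsozep" has last vowel 'e'. The stems whose last vowel is 'e' (zodwek → zuzodwek, kuzem → zukuzem, vilem → zuvilem) add the prefix zu-.
The other patterns: stems whose last vowel is 'i' insert -ol- after the first vowel; stems whose last vowel is 'a' change the last vowel to 'o'; stems whose last vowel is 'o' or 'u' repeat the first consonant+vowel as a prefix.
So kuzsozep → zukuzsozep.

zukuzsozep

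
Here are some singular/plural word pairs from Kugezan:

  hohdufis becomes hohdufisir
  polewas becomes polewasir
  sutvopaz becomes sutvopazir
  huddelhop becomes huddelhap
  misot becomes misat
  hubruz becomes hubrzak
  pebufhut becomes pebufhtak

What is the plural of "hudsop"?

hudsap

misot and pebufhut both end in -t yet inflect differently (misat, pebufhtak), so the final letter is not what conditions the rule; the last vowel is.
"hudsop" has last vowel 'o'. The stems whose last vowel is 'o' (huddelhop → huddelhap, misot → misat) change the last vowel to 'a'.
The other patterns: stems whose last vowel is 'u' delete the last vowel and add -ak; stems whose last vowel is 'a' or 'i' add -ir.
So hudsop → hudsap.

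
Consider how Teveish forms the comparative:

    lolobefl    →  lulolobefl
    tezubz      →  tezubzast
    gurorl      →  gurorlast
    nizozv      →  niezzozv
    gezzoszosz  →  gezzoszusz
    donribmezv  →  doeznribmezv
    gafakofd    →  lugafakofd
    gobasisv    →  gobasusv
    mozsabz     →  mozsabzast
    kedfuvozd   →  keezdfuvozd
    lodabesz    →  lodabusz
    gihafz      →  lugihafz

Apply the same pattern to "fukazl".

fuezkazl

gobasisv and nizozv both end in -v yet inflect differently (gobasusv, niezzozv), so the final letter is not what conditions the rule; the second-to-last letter is.
"fukazl" has second-to-last letter 'z'. The stems whose second-to-last letter is 'z' (kedfuvozd → keezdfuvozd, nizozv → niezzozv, donribmezv → doeznribmezv) insert -ez- after the first vowel.
The other patterns: stems whose second-to-last letter is 's' change the last vowel to 'u'; stems whose second-to-last letter is 'f' add the prefix lu-; stems whose second-to-last letter is 'b' or 'r' add -ast.
So fukazl → fuezkazl.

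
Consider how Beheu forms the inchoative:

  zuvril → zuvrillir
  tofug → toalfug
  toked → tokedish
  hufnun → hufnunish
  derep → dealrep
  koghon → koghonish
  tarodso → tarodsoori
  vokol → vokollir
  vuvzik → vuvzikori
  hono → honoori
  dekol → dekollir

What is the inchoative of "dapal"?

hono and koghon both have last vowel 'o' yet inflect differently (honoori, koghonish), so the last vowel is not what conditions the rule; the final letter is.
"dapal" ends in -l. The stems ending in -l (zuvril → zuvrillir, dekol → dekollir, vokol → vokollir) double the final consonant and add -ir.
So dapal → dapallir.

dapallir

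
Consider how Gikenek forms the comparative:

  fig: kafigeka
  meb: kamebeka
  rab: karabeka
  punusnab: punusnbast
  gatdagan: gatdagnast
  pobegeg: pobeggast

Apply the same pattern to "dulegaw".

fig and pobegeg both end in -g yet inflect differently (kafigeka, pobeggast), so the final letter is not what conditions the rule; the number of vowels is.
"dulegaw" has 3 vowels. The stems with 3 vowels (gatdagan → gatdagnast, pobegeg → pobeggast, punusnab → punusnbast) delete the last vowel and add -ast.
The other pattern: stems with 1 vowel add ka- … -eka around the stem.
So dulegaw → dulegwast.

dulegwast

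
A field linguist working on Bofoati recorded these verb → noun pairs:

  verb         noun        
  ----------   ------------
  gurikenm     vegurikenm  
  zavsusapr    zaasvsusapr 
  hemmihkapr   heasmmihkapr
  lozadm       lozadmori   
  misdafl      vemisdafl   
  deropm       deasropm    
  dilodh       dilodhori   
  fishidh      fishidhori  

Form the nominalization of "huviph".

lozadm and deropm both end in -m yet inflect differently (lozadmori, deasropm), so the final letter is not what conditions the rule; the second-to-last letter is.
"huviph" has second-to-last letter 'p'. The stems whose second-to-last letter is 'p' (deropm → deasropm, zavsusapr → zaasvsusapr, hemmihkapr → heasmmihkapr) insert -as- after the first vowel.
The other patterns: stems whose second-to-last letter is 'd' add -ori; stems whose second-to-last letter is 'f' or 'n' add the prefix ve-.
So huviph → huasviph.

huasviph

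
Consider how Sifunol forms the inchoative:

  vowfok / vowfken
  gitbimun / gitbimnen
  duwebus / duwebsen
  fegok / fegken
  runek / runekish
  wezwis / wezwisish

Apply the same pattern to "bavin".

bavinish

vowfok and runek both end in -k yet inflect differently (vowfken, runekish), so the final letter is not what conditions the rule; the last vowel is.
"bavin" has last vowel 'i'. The one such stem in the data (wezwis → wezwisish) adds -ish, so the same rule applies.
The other pattern: stems whose last vowel is 'o' or 'u' delete the last vowel and add -en.
So bavin → bavinish.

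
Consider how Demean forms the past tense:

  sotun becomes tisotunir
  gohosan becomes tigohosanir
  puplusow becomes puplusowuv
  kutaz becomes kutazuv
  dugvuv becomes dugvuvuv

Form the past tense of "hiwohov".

gohosan and kutaz both have last vowel 'a' yet inflect differently (tigohosanir, kutazuv), so the last vowel is not what conditions the rule; the final letter is.
"hiwohov" ends in -v. The one such stem in the data (dugvuv → dugvuvuv) adds -uv, so the same rule applies.
So hiwohov → hiwohovuv.

hiwohovuv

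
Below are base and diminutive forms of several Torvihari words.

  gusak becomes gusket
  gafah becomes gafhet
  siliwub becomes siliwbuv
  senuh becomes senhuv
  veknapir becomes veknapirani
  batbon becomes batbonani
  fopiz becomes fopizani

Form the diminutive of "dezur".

dezruv

"dezur" has last vowel 'u'. The stems whose last vowel is 'u' (siliwub → siliwbuv, senuh → senhuv) delete the last vowel and add -uv.
So dezur → dezruv.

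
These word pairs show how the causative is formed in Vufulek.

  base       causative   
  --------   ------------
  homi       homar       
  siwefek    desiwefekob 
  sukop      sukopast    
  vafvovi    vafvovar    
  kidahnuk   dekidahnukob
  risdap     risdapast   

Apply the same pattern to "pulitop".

"pulitop" ends in -p. The stems ending in -p (sukop → sukopast, risdap → risdapast) add -ast.
The other patterns: stems ending in -i drop the final letter and add -ar; stems ending in -k add de- … -ob around the stem.
So pulitop → pulitopast.

pulitopast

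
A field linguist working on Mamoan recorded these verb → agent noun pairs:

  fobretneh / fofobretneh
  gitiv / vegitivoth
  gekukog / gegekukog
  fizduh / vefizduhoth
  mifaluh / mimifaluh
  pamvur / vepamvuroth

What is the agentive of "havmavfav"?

"havmavfav" has 3 vowels. The stems with 3 vowels (mifaluh → mimifaluh, fobretneh → fofobretneh, gekukog → gegekukog) repeat the first consonant+vowel as a prefix.
The other pattern: stems with 2 vowels add ve- … -oth around the stem.
So havmavfav → hahavmavfav.

hahavmavfav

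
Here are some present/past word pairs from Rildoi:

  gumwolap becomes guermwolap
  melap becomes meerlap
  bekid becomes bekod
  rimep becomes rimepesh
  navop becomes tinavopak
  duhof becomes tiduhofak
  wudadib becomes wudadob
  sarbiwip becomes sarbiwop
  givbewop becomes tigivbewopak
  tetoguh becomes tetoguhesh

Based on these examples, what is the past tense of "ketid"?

ketod

"ketid" has last vowel 'i'. The stems whose last vowel is 'i' (wudadib → wudadob, bekid → bekod, sarbiwip → sarbiwop) change the last vowel to 'o'.
The other patterns: stems whose last vowel is 'a' insert -er- after the first vowel; stems whose last vowel is 'o' add ti- … -ak around the stem; stems whose last vowel is 'e' or 'u' add -esh.
So ketid → ketod.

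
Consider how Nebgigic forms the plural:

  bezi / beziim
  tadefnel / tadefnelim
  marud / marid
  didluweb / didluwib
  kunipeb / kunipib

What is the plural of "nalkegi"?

tadefnel and didluweb both have last vowel 'e' yet inflect differently (tadefnelim, didluwib), so the last vowel is not what conditions the rule; the final letter is.
"nalkegi" ends in -i. The one such stem in the data (bezi → beziim) adds -im, so the same rule applies.
So nalkegi → nalkegiim.

nalkegiim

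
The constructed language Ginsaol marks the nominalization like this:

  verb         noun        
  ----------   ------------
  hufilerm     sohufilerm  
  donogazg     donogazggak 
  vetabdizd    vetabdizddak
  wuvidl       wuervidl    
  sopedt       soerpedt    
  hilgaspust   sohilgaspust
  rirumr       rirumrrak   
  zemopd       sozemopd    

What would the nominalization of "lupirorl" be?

solupirorl

vetabdizd and zemopd both end in -d yet inflect differently (vetabdizddak, sozemopd), so the final letter is not what conditions the rule; the second-to-last letter is.
"lupirorl" has second-to-last letter 'r'. The one such stem in the data (hufilerm → sohufilerm) adds the prefix so-, so the same rule applies.
So lupirorl → solupirorl.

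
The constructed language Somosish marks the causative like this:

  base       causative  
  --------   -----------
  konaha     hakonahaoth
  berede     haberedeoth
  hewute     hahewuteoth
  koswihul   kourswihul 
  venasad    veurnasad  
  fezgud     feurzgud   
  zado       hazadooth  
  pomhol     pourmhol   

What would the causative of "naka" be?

"naka" ends in a vowel. The stems ending in a vowel (berede → haberedeoth, konaha → hakonahaoth, hewute → hahewuteoth) add ha- … -oth around the stem.
So naka → hanakaoth.

hanakaoth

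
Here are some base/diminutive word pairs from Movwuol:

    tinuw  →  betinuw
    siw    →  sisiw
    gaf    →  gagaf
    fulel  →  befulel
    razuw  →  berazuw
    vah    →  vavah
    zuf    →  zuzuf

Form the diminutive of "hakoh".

behakoh

"hakoh" has 2 vowels. The stems with 2 vowels (razuw → berazuw, fulel → befulel, tinuw → betinuw) add the prefix be-.
The other pattern: stems with 1 vowel repeat the first consonant+vowel as a prefix.
So hakoh → behakoh.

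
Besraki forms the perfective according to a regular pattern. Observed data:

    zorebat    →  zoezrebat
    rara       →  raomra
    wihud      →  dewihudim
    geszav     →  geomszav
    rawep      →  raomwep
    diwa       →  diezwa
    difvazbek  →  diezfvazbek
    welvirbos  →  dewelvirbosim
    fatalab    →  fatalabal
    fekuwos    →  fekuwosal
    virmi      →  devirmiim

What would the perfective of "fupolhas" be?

welvirbos and fekuwos both end in -s yet inflect differently (dewelvirbosim, fekuwosal), so the final letter is not what conditions the rule; the first letter is.
"fupolhas" begins with f-. The stems beginning with f- (fekuwos → fekuwosal, fatalab → fatalabal) add -al.
So fupolhas → fupolhasal.

fupolhasal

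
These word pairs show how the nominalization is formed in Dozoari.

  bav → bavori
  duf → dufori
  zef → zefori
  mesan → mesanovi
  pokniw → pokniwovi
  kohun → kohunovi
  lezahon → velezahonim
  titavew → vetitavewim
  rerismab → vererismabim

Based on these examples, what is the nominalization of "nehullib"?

mesan and lezahon both end in -n yet inflect differently (mesanovi, velezahonim), so the final letter is not what conditions the rule; the number of vowels is.
"nehullib" has 3 vowels. The stems with 3 vowels (lezahon → velezahonim, titavew → vetitavewim, rerismab → vererismabim) add ve- … -im around the stem.
The other patterns: stems with 1 vowel add -ori; stems with 2 vowels add -ovi.
So nehullib → venehullibim.

venehullibim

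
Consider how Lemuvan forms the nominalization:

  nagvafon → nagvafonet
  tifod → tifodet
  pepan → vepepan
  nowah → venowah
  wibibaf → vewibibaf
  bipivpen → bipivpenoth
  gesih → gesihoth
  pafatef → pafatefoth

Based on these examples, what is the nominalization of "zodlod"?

zodlodet

nagvafon and pepan both end in -n yet inflect differently (nagvafonet, vepepan), so the final letter is not what conditions the rule; the last vowel is.
"zodlod" has last vowel 'o'. The stems whose last vowel is 'o' (nagvafon → nagvafonet, tifod → tifodet) add -et.
So zodlod → zodlodet.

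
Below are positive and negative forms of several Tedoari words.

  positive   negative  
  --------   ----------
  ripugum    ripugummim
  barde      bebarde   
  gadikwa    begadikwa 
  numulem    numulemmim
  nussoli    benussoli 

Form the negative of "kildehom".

numulem and barde both have last vowel 'e' yet inflect differently (numulemmim, bebarde), so the last vowel is not what conditions the rule; whether the stem ends in a vowel or a consonant is.
"kildehom" ends in a consonant. The stems ending in a consonant (numulem → numulemmim, ripugum → ripugummim) double the final consonant and add -im.
The other pattern: stems ending in a vowel add the prefix be-.
So kildehom → kildehommim.

kildehommim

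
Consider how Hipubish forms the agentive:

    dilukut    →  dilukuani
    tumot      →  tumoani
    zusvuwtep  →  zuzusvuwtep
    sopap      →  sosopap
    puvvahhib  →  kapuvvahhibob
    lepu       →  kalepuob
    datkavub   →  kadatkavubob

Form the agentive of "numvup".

dilukut and lepu both have last vowel 'u' yet inflect differently (dilukuani, kalepuob), so the last vowel is not what conditions the rule; the final letter is.
"numvup" ends in -p. The stems ending in -p (zusvuwtep → zuzusvuwtep, sopap → sosopap) repeat the first consonant+vowel as a prefix.
So numvup → nunumvup.

nunumvup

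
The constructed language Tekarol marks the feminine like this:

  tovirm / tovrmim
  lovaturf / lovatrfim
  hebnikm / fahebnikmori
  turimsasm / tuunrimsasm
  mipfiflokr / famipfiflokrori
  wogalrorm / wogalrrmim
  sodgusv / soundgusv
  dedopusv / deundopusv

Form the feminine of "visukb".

tovirm and turimsasm both end in -m yet inflect differently (tovrmim, tuunrimsasm), so the final letter is not what conditions the rule; the second-to-last letter is.
"visukb" has second-to-last letter 'k'. The stems whose second-to-last letter is 'k' (hebnikm → fahebnikmori, mipfiflokr → famipfiflokrori) add fa- … -ori around the stem.
So visukb → favisukbori.

favisukbori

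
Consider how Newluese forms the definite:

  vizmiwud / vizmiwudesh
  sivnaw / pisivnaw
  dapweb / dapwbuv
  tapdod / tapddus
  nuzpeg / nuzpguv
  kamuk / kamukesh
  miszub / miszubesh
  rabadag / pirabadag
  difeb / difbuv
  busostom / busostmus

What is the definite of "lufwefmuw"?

nuzpeg and rabadag both end in -g yet inflect differently (nuzpguv, pirabadag), so the final letter is not what conditions the rule; the last vowel is.
"lufwefmuw" has last vowel 'u'. The stems whose last vowel is 'u' (kamuk → kamukesh, vizmiwud → vizmiwudesh, miszub → miszubesh) add -esh.
The other patterns: stems whose last vowel is 'e' delete the last vowel and add -uv; stems whose last vowel is 'o' delete the last vowel and add -us; stems whose last vowel is 'a' add the prefix pi-.
So lufwefmuw → lufwefmuwesh.

lufwefmuwesh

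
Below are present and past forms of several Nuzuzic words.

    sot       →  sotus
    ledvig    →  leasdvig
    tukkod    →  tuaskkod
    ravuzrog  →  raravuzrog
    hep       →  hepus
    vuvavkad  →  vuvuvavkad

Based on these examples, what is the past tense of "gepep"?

geaspep

"gepep" has 2 vowels. The stems with 2 vowels (tukkod → tuaskkod, ledvig → leasdvig) insert -as- after the first vowel.
So gepep → geaspep.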